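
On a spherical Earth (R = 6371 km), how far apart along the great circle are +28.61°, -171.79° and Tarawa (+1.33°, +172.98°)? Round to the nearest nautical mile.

Δλ = 172.98 − -171.79 = 344.77°; wrapped into (−180°, 180°]: -15.23°.
Δφ = 1.33 − 28.61 = -27.28°.
a = sin²(Δφ/2) + cos φ₁ · cos φ₂ · sin²(Δλ/2) = 0.071024.
c = 2·atan2(√a, √(1−a)) = 0.53952 rad → d = 6371·c ≈ 3437.31 km ≈ 1856.00 nmi.

1856 nmi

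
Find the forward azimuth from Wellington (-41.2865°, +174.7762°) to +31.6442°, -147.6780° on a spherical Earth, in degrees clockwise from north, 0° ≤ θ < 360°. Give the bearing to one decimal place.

Δλ = -147.6780 − 174.7762 = -322.4542°; wrapped into (−180°, 180°]: 37.5458°.
θ = atan2( sin Δλ · cos φ₂ , cos φ₁ · sin φ₂ − sin φ₁ · cos φ₂ · cos Δλ )
  = atan2(0.51879, 0.83960) = 31.712° → normalised to [0°, 360°): 31.712°.

31.7°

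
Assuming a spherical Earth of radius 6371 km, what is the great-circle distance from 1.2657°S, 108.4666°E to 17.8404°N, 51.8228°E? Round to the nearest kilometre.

6550 km

Δλ = 51.8228 − 108.4666 = -56.6438°.
Δφ = 17.8404 − -1.2657 = 19.1061°.
a = sin²(Δφ/2) + cos φ₁ · cos φ₂ · sin²(Δλ/2) = 0.241746.
c = 2·atan2(√a, √(1−a)) = 1.02803 rad → d = 6371·c ≈ 6549.57 km.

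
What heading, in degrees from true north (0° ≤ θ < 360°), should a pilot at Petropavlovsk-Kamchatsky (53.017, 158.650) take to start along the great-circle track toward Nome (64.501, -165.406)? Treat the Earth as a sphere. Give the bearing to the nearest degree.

44°

Δλ = -165.406 − 158.650 = -324.056°; wrapped into (−180°, 180°]: 35.944°.
θ = atan2( sin Δλ · cos φ₂ , cos φ₁ · sin φ₂ − sin φ₁ · cos φ₂ · cos Δλ )
  = atan2(0.25270, 0.26457) = 43.685° → normalised to [0°, 360°): 43.685°.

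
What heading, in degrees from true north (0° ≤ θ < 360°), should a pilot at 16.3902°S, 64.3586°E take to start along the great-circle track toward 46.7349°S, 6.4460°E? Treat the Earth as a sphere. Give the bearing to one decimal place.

Δλ = 6.4460 − 64.3586 = -57.9126°.
θ = atan2( sin Δλ · cos φ₂ , cos φ₁ · sin φ₂ − sin φ₁ · cos φ₂ · cos Δλ )
  = atan2(-0.58068, -0.59586) = -135.740° → normalised to [0°, 360°): 224.260°.

224.3°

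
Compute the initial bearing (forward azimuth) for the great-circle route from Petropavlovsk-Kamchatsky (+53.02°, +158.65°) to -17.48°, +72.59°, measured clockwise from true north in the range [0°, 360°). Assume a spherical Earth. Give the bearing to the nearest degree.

Δλ = 72.59 − 158.65 = -86.06°.
θ = atan2( sin Δλ · cos φ₂ , cos φ₁ · sin φ₂ − sin φ₁ · cos φ₂ · cos Δλ )
  = atan2(-0.95157, -0.23304) = -103.761° → normalised to [0°, 360°): 256.239°.

256°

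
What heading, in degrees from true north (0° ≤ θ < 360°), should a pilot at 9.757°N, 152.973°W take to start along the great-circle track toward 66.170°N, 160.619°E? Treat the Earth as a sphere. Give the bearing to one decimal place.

341.1°

Δλ = 160.619 − -152.973 = 313.592°; wrapped into (−180°, 180°]: -46.408°.
θ = atan2( sin Δλ · cos φ₂ , cos φ₁ · sin φ₂ − sin φ₁ · cos φ₂ · cos Δλ )
  = atan2(-0.29262, 0.85431) = -18.908° → normalised to [0°, 360°): 341.092°.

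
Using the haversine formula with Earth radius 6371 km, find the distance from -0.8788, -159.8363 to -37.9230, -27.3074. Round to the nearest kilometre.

13519 km

Δλ = -27.3074 − -159.8363 = 132.5289°.
Δφ = -37.9230 − -0.8788 = -37.0442°.
a = sin²(Δφ/2) + cos φ₁ · cos φ₂ · sin²(Δλ/2) = 0.761868.
c = 2·atan2(√a, √(1−a)) = 2.12203 rad → d = 6371·c ≈ 13519.43 km.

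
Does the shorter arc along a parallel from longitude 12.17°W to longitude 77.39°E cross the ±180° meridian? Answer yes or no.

No

Signed shortest Δλ = ((77.39 − -12.17 + 180) mod 360) − 180 = 89.56°.
Going east by 89.56° from -12.17° reaches +77.39° without touching 180°.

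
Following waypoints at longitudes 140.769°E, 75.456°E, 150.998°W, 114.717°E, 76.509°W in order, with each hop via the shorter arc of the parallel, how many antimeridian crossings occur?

3

Leg 1: +140.769° → +75.456°, shortest Δλ = -65.313° (west) — does not cross 180°.
Leg 2: +75.456° → -150.998°, shortest Δλ = 133.546° (east) — crosses 180°.
Leg 3: -150.998° → +114.717°, shortest Δλ = -94.285° (west) — crosses 180°.
Leg 4: +114.717° → -76.509°, shortest Δλ = 168.774° (east) — crosses 180°.
Total crossings: 3.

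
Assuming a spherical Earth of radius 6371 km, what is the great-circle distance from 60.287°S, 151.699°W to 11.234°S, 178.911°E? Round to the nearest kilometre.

Δλ = 178.911 − -151.699 = 330.610°; wrapped into (−180°, 180°]: -29.390°.
Δφ = -11.234 − -60.287 = 49.053°.
a = sin²(Δφ/2) + cos φ₁ · cos φ₂ · sin²(Δλ/2) = 0.203604.
c = 2·atan2(√a, √(1−a)) = 0.93628 rad → d = 6371·c ≈ 5965.01 km.

5965 km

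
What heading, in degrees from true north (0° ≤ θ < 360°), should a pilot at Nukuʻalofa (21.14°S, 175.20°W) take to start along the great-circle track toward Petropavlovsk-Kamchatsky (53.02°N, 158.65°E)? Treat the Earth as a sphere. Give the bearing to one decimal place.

344.2°

Δλ = 158.65 − -175.20 = 333.85°; wrapped into (−180°, 180°]: -26.15°.
θ = atan2( sin Δλ · cos φ₂ , cos φ₁ · sin φ₂ − sin φ₁ · cos φ₂ · cos Δλ )
  = atan2(-0.26511, 0.93982) = -15.753° → normalised to [0°, 360°): 344.247°.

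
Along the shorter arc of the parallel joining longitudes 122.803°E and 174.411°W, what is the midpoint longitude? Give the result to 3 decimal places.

154.196°E

Signed shortest Δλ from +122.803° to -174.411° is +62.786°.
Midpoint longitude = +122.803° + (+62.786°)/2 = +122.803° + 31.393° = +154.196°.
(The naïve average (+122.803 + -174.411)/2 = -25.804° is on the wrong side of the globe.)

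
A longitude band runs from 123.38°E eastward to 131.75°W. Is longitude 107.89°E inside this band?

No

Band width going east from +123.38° to -131.75°: ((-131.75 − 123.38) mod 360) = 104.87°.
Offset of +107.89° east of the west edge: ((107.89 − 123.38) mod 360) = 344.51°.
344.51° > 104.87° ⇒ outside.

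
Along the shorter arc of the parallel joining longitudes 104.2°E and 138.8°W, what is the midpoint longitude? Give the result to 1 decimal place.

Signed shortest Δλ from +104.2° to -138.8° is +117.0°.
Midpoint longitude = +104.2° + (+117.0°)/2 = +104.2° + 58.5° = +162.7°.
(The naïve average (+104.2 + -138.8)/2 = -17.3° is on the wrong side of the globe.)

162.7°E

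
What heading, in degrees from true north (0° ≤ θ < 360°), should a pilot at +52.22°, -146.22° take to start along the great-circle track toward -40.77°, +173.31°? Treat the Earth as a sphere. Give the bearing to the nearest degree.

Δλ = 173.31 − -146.22 = 319.53°; wrapped into (−180°, 180°]: -40.47°.
θ = atan2( sin Δλ · cos φ₂ , cos φ₁ · sin φ₂ − sin φ₁ · cos φ₂ · cos Δλ )
  = atan2(-0.49155, -0.85543) = -150.117° → normalised to [0°, 360°): 209.883°.

210°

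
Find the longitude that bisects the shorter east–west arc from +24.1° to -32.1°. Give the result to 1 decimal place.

Signed shortest Δλ from +24.1° to -32.1° is -56.2°.
Midpoint longitude = +24.1° + (-56.2°)/2 = +24.1° − 28.1° = -4.0°.

-4.0°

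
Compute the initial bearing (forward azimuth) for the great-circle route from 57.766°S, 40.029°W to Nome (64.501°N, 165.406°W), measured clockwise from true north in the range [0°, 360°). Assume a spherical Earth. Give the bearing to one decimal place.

307.6°

Δλ = -165.406 − -40.029 = -125.377°.
θ = atan2( sin Δλ · cos φ₂ , cos φ₁ · sin φ₂ − sin φ₁ · cos φ₂ · cos Δλ )
  = atan2(-0.35101, 0.27060) = -52.371° → normalised to [0°, 360°): 307.629°.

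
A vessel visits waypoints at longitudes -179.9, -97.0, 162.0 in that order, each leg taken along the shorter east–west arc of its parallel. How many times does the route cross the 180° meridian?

1

Leg 1: -179.9° → -97.0°, shortest Δλ = 82.9° (east) — does not cross 180°.
Leg 2: -97.0° → +162.0°, shortest Δλ = -101.0° (west) — crosses 180°.
Total crossings: 1.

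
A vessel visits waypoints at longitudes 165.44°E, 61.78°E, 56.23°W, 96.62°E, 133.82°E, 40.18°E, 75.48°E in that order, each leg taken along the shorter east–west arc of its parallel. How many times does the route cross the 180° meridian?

0

Leg 1: +165.44° → +61.78°, shortest Δλ = -103.66° (west) — does not cross 180°.
Leg 2: +61.78° → -56.23°, shortest Δλ = -118.01° (west) — does not cross 180°.
Leg 3: -56.23° → +96.62°, shortest Δλ = 152.85° (east) — does not cross 180°.
Leg 4: +96.62° → +133.82°, shortest Δλ = 37.2° (east) — does not cross 180°.
Leg 5: +133.82° → +40.18°, shortest Δλ = -93.64° (west) — does not cross 180°.
Leg 6: +40.18° → +75.48°, shortest Δλ = 35.3° (east) — does not cross 180°.
Total crossings: 0.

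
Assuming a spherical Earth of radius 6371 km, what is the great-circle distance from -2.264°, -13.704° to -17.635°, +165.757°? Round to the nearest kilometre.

17802 km

Δλ = 165.757 − -13.704 = 179.461°.
Δφ = -17.635 − -2.264 = -15.371°.
a = sin²(Δφ/2) + cos φ₁ · cos φ₂ · sin²(Δλ/2) = 0.970126.
c = 2·atan2(√a, √(1−a)) = 2.79417 rad → d = 6371·c ≈ 17801.63 km.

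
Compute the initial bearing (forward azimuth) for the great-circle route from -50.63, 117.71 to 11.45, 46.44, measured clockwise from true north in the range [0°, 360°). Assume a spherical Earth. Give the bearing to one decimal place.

Δλ = 46.44 − 117.71 = -71.27°.
θ = atan2( sin Δλ · cos φ₂ , cos φ₁ · sin φ₂ − sin φ₁ · cos φ₂ · cos Δλ )
  = atan2(-0.92819, 0.36922) = -68.308° → normalised to [0°, 360°): 291.692°.

291.7°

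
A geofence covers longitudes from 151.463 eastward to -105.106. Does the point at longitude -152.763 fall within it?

Yes

Band width going east from +151.463° to -105.106°: ((-105.106 − 151.463) mod 360) = 103.431°.
Offset of -152.763° east of the west edge: ((-152.763 − 151.463) mod 360) = 55.774°.
55.774° ≤ 103.431° ⇒ inside.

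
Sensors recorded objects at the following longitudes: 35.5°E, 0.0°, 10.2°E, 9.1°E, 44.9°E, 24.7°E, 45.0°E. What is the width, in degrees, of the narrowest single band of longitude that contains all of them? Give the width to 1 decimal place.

Sort the longitudes: +0.0°, +9.1°, +10.2°, +24.7°, +35.5°, +44.9°, +45.0°.
Eastward gaps between consecutive values (wrapping around): 9.1°, 1.1°, 14.5°, 10.8°, 9.4°, 0.1°, 315.0°.
Largest gap = 315.0° ⇒ minimal covering band is its complement: 360° − 315.0° = 45.0°.
Band runs from +0.0° eastward to +45.0°.

45.0°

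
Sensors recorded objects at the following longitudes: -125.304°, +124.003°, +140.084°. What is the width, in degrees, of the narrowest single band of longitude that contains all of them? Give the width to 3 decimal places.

Sort the longitudes: -125.304°, +124.003°, +140.084°.
Eastward gaps between consecutive values (wrapping around): 249.307°, 16.081°, 94.612°.
Largest gap = 249.307° ⇒ minimal covering band is its complement: 360° − 249.307° = 110.693°.
Band runs from +124.003° eastward to -125.304°, crossing the antimeridian.

110.693°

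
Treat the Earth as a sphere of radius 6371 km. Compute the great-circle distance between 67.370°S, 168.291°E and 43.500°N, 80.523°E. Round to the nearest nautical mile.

7724 nmi

Δλ = 80.523 − 168.291 = -87.768°.
Δφ = 43.500 − -67.370 = 110.870°.
a = sin²(Δφ/2) + cos φ₁ · cos φ₂ · sin²(Δλ/2) = 0.812244.
c = 2·atan2(√a, √(1−a)) = 2.24527 rad → d = 6371·c ≈ 14304.62 km ≈ 7723.88 nmi.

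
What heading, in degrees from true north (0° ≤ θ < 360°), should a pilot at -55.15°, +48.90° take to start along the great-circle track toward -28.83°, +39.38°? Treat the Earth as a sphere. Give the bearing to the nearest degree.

342°

Δλ = 39.38 − 48.90 = -9.52°.
θ = atan2( sin Δλ · cos φ₂ , cos φ₁ · sin φ₂ − sin φ₁ · cos φ₂ · cos Δλ )
  = atan2(-0.14489, 0.43348) = -18.482° → normalised to [0°, 360°): 341.518°.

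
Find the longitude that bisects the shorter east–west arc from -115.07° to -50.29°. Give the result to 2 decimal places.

-82.68°

Signed shortest Δλ from -115.07° to -50.29° is +64.78°.
Midpoint longitude = -115.07° + (+64.78°)/2 = -115.07° + 32.39° = -82.68°.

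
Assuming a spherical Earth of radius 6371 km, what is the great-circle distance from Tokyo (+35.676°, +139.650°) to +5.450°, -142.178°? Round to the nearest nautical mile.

Δλ = -142.178 − 139.650 = -281.828°; wrapped into (−180°, 180°]: 78.172°.
Δφ = 5.450 − 35.676 = -30.226°.
a = sin²(Δφ/2) + cos φ₁ · cos φ₂ · sin²(Δλ/2) = 0.389428.
c = 2·atan2(√a, √(1−a)) = 1.34781 rad → d = 6371·c ≈ 8586.89 km ≈ 4636.55 nmi.

4637 nmi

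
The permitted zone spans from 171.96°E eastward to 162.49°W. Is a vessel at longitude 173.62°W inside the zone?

Yes

Band width going east from +171.96° to -162.49°: ((-162.49 − 171.96) mod 360) = 25.55°.
Offset of -173.62° east of the west edge: ((-173.62 − 171.96) mod 360) = 14.42°.
14.42° ≤ 25.55° ⇒ inside.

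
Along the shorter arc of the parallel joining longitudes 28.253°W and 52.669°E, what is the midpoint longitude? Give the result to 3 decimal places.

12.208°E

Signed shortest Δλ from -28.253° to +52.669° is +80.922°.
Midpoint longitude = -28.253° + (+80.922°)/2 = -28.253° + 40.461° = +12.208°.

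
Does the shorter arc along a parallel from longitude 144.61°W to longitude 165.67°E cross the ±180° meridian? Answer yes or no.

Naïve |165.67 − -144.61| = 310.28° > 180°, so the shorter arc goes the other way round — across 180°.
Signed shortest Δλ = ((165.67 − -144.61 + 180) mod 360) − 180 = -49.72°.
Going west by 49.72° from -144.61° passes through 180° before reaching +165.67°.

Yes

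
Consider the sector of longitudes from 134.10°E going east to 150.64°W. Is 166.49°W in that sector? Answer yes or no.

Band width going east from +134.10° to -150.64°: ((-150.64 − 134.10) mod 360) = 75.26°.
Offset of -166.49° east of the west edge: ((-166.49 − 134.10) mod 360) = 59.41°.
59.41° ≤ 75.26° ⇒ inside.

Yes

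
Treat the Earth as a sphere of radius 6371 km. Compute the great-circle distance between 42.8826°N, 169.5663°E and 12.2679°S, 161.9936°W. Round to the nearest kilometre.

Δλ = -161.9936 − 169.5663 = -331.5599°; wrapped into (−180°, 180°]: 28.4401°.
Δφ = -12.2679 − 42.8826 = -55.1505°.
a = sin²(Δφ/2) + cos φ₁ · cos φ₂ · sin²(Δλ/2) = 0.257495.
c = 2·atan2(√a, √(1−a)) = 1.06442 rad → d = 6371·c ≈ 6781.43 km.

6781 km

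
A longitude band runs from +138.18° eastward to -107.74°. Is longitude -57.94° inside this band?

No

Band width going east from +138.18° to -107.74°: ((-107.74 − 138.18) mod 360) = 114.08°.
Offset of -57.94° east of the west edge: ((-57.94 − 138.18) mod 360) = 163.88°.
163.88° > 114.08° ⇒ outside.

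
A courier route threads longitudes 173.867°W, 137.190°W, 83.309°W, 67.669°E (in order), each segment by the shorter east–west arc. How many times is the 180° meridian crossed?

0

Leg 1: -173.867° → -137.190°, shortest Δλ = 36.677° (east) — does not cross 180°.
Leg 2: -137.190° → -83.309°, shortest Δλ = 53.881° (east) — does not cross 180°.
Leg 3: -83.309° → +67.669°, shortest Δλ = 150.978° (east) — does not cross 180°.
Total crossings: 0.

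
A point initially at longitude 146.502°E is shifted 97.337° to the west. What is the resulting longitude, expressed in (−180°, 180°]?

49.165°E

Start at +146.502°; shift −97.337° → +49.165°.
+49.165° already lies in (−180°, 180°].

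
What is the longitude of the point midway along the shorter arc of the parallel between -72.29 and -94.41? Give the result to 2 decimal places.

Signed shortest Δλ from -72.29° to -94.41° is -22.12°.
Midpoint longitude = -72.29° + (-22.12°)/2 = -72.29° − 11.06° = -83.35°.

-83.35°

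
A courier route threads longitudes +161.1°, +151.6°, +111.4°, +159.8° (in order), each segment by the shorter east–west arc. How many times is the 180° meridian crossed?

Leg 1: +161.1° → +151.6°, shortest Δλ = -9.5° (west) — does not cross 180°.
Leg 2: +151.6° → +111.4°, shortest Δλ = -40.2° (west) — does not cross 180°.
Leg 3: +111.4° → +159.8°, shortest Δλ = 48.4° (east) — does not cross 180°.
Total crossings: 0.

0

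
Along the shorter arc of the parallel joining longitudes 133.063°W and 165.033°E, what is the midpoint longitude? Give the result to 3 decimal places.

Signed shortest Δλ from -133.063° to +165.033° is -61.904°.
Midpoint longitude = -133.063° + (-61.904°)/2 = -133.063° − 30.952° = -164.015°.
(The naïve average (-133.063 + +165.033)/2 = 15.985° is on the wrong side of the globe.)

164.015°W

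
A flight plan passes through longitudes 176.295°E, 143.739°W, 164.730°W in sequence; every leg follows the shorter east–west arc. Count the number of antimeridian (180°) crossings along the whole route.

Leg 1: +176.295° → -143.739°, shortest Δλ = 39.966° (east) — crosses 180°.
Leg 2: -143.739° → -164.730°, shortest Δλ = -20.991° (west) — does not cross 180°.
Total crossings: 1.

1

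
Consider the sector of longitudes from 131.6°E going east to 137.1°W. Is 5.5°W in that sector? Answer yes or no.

No

Band width going east from +131.6° to -137.1°: ((-137.1 − 131.6) mod 360) = 91.3°.
Offset of -5.5° east of the west edge: ((-5.5 − 131.6) mod 360) = 222.9°.
222.9° > 91.3° ⇒ outside.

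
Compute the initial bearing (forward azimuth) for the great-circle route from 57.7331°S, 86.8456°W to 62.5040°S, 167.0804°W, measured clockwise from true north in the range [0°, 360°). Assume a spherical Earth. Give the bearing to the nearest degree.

228°

Δλ = -167.0804 − -86.8456 = -80.2348°.
θ = atan2( sin Δλ · cos φ₂ , cos φ₁ · sin φ₂ − sin φ₁ · cos φ₂ · cos Δλ )
  = atan2(-0.45500, -0.40735) = -131.837° → normalised to [0°, 360°): 228.163°.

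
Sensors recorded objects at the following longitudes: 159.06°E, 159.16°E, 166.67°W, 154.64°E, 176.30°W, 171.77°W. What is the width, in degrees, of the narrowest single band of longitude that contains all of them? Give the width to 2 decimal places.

Sort the longitudes: -176.30°, -171.77°, -166.67°, +154.64°, +159.06°, +159.16°.
Eastward gaps between consecutive values (wrapping around): 4.53°, 5.10°, 321.31°, 4.42°, 0.10°, 24.54°.
Largest gap = 321.31° ⇒ minimal covering band is its complement: 360° − 321.31° = 38.69°.
Band runs from +154.64° eastward to -166.67°, crossing the antimeridian.

38.69°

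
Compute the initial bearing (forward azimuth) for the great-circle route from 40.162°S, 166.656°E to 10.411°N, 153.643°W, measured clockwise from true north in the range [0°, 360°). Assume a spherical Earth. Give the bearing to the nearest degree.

Δλ = -153.643 − 166.656 = -320.299°; wrapped into (−180°, 180°]: 39.701°.
θ = atan2( sin Δλ · cos φ₂ , cos φ₁ · sin φ₂ − sin φ₁ · cos φ₂ · cos Δλ )
  = atan2(0.62826, 0.62615) = 45.097° → normalised to [0°, 360°): 45.097°.

45°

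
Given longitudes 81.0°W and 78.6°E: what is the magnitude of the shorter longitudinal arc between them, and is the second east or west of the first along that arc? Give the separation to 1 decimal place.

Raw difference: 78.6 − -81.0 = 159.6°.
Normalise into (−180°, 180°]: 159.6° stays 159.6°.
Positive ⇒ the second point lies to the east; separation 159.6°.

159.6° east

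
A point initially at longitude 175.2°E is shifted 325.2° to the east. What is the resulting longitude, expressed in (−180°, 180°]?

Start at +175.2°; shift +325.2° → +500.4°.
+500.4° lies outside (−180°, 180°]; subtract 360° → +140.4°.

140.4°E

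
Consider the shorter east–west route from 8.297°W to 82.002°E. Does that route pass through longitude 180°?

Signed shortest Δλ = ((82.002 − -8.297 + 180) mod 360) − 180 = 90.299°.
Going east by 90.299° from -8.297° reaches +82.002° without touching 180°.

No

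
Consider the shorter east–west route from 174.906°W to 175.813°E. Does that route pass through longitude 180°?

Yes

Naïve |175.813 − -174.906| = 350.719° > 180°, so the shorter arc goes the other way round — across 180°.
Signed shortest Δλ = ((175.813 − -174.906 + 180) mod 360) − 180 = -9.281°.
Going west by 9.281° from -174.906° passes through 180° before reaching +175.813°.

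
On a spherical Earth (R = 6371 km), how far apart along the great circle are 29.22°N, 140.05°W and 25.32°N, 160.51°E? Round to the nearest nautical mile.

Δλ = 160.51 − -140.05 = 300.56°; wrapped into (−180°, 180°]: -59.44°.
Δφ = 25.32 − 29.22 = -3.90°.
a = sin²(Δφ/2) + cos φ₁ · cos φ₂ · sin²(Δλ/2) = 0.195056.
c = 2·atan2(√a, √(1−a)) = 0.91488 rad → d = 6371·c ≈ 5828.68 km ≈ 3147.24 nmi.

3147 nmi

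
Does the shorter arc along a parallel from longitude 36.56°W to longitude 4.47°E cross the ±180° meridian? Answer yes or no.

No

Signed shortest Δλ = ((4.47 − -36.56 + 180) mod 360) − 180 = 41.03°.
Going east by 41.03° from -36.56° reaches +4.47° without touching 180°.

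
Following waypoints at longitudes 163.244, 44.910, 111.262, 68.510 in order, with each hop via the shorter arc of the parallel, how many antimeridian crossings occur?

0

Leg 1: +163.244° → +44.910°, shortest Δλ = -118.334° (west) — does not cross 180°.
Leg 2: +44.910° → +111.262°, shortest Δλ = 66.352° (east) — does not cross 180°.
Leg 3: +111.262° → +68.510°, shortest Δλ = -42.752° (west) — does not cross 180°.
Total crossings: 0.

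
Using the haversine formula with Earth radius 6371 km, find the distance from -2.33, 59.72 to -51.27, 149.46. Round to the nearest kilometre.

Δλ = 149.46 − 59.72 = 89.74°.
Δφ = -51.27 − -2.33 = -48.94°.
a = sin²(Δφ/2) + cos φ₁ · cos φ₂ · sin²(Δλ/2) = 0.482724.
c = 2·atan2(√a, √(1−a)) = 1.53624 rad → d = 6371·c ≈ 9787.37 km.

9787 km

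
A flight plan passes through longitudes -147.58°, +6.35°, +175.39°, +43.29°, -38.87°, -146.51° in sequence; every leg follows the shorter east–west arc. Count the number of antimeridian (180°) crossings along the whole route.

Leg 1: -147.58° → +6.35°, shortest Δλ = 153.93° (east) — does not cross 180°.
Leg 2: +6.35° → +175.39°, shortest Δλ = 169.04° (east) — does not cross 180°.
Leg 3: +175.39° → +43.29°, shortest Δλ = -132.1° (west) — does not cross 180°.
Leg 4: +43.29° → -38.87°, shortest Δλ = -82.16° (west) — does not cross 180°.
Leg 5: -38.87° → -146.51°, shortest Δλ = -107.64° (west) — does not cross 180°.
Total crossings: 0.

0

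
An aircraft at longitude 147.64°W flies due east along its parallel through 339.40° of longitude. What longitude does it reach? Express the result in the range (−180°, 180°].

Start at -147.64°; shift +339.40° → +191.76°.
+191.76° lies outside (−180°, 180°]; subtract 360° → -168.24°.

168.24°W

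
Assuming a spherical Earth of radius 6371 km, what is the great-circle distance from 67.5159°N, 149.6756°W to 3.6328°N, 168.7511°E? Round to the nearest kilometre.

7770 km

Δλ = 168.7511 − -149.6756 = 318.4267°; wrapped into (−180°, 180°]: -41.5733°.
Δφ = 3.6328 − 67.5159 = -63.8831°.
a = sin²(Δφ/2) + cos φ₁ · cos φ₂ · sin²(Δλ/2) = 0.327966.
c = 2·atan2(√a, √(1−a)) = 1.21955 rad → d = 6371·c ≈ 7769.76 km.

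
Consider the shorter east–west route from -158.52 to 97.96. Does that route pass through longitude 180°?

Yes

Naïve |97.96 − -158.52| = 256.48° > 180°, so the shorter arc goes the other way round — across 180°.
Signed shortest Δλ = ((97.96 − -158.52 + 180) mod 360) − 180 = -103.52°.
Going west by 103.52° from -158.52° passes through 180° before reaching +97.96°.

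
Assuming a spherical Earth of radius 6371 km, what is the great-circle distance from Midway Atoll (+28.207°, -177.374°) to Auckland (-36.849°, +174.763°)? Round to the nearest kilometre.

Δλ = 174.763 − -177.374 = 352.137°; wrapped into (−180°, 180°]: -7.863°.
Δφ = -36.849 − 28.207 = -65.056°.
a = sin²(Δφ/2) + cos φ₁ · cos φ₂ · sin²(Δλ/2) = 0.292449.
c = 2·atan2(√a, √(1−a)) = 1.14274 rad → d = 6371·c ≈ 7280.41 km.

7280 km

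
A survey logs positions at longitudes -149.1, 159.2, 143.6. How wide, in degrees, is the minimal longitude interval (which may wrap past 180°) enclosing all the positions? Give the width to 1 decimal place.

Sort the longitudes: -149.1°, +143.6°, +159.2°.
Eastward gaps between consecutive values (wrapping around): 292.7°, 15.6°, 51.7°.
Largest gap = 292.7° ⇒ minimal covering band is its complement: 360° − 292.7° = 67.3°.
Band runs from +143.6° eastward to -149.1°, crossing the antimeridian.

67.3°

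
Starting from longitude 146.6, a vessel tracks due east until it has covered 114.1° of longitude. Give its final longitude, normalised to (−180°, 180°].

Start at +146.6°; shift +114.1° → +260.7°.
+260.7° lies outside (−180°, 180°]; subtract 360° → -99.3°.

-99.3°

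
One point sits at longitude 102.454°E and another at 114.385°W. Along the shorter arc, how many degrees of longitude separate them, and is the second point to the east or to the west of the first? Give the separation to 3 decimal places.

143.161° east

Raw difference: -114.385 − 102.454 = -216.839°.
Normalise into (−180°, 180°]: -216.839° + 360° = 143.161°.
Positive ⇒ the second point lies to the east; separation 143.161°.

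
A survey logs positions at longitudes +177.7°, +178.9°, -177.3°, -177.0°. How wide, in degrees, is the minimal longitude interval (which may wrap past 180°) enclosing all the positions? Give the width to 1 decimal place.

5.3°

Sort the longitudes: -177.3°, -177.0°, +177.7°, +178.9°.
Eastward gaps between consecutive values (wrapping around): 0.3°, 354.7°, 1.2°, 3.8°.
Largest gap = 354.7° ⇒ minimal covering band is its complement: 360° − 354.7° = 5.3°.
Band runs from +177.7° eastward to -177.0°, crossing the antimeridian.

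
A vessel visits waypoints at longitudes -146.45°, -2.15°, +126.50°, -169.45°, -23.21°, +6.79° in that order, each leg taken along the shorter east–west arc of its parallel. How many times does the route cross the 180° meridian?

Leg 1: -146.45° → -2.15°, shortest Δλ = 144.3° (east) — does not cross 180°.
Leg 2: -2.15° → +126.50°, shortest Δλ = 128.65° (east) — does not cross 180°.
Leg 3: +126.50° → -169.45°, shortest Δλ = 64.05° (east) — crosses 180°.
Leg 4: -169.45° → -23.21°, shortest Δλ = 146.24° (east) — does not cross 180°.
Leg 5: -23.21° → +6.79°, shortest Δλ = 30.0° (east) — does not cross 180°.
Total crossings: 1.

1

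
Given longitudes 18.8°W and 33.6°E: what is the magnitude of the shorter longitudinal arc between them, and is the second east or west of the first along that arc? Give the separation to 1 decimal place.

52.4° east

Raw difference: 33.6 − -18.8 = 52.4°.
Normalise into (−180°, 180°]: 52.4° stays 52.4°.
Positive ⇒ the second point lies to the east; separation 52.4°.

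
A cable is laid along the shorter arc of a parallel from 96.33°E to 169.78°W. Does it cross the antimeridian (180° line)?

Naïve |-169.78 − 96.33| = 266.11° > 180°, so the shorter arc goes the other way round — across 180°.
Signed shortest Δλ = ((-169.78 − 96.33 + 180) mod 360) − 180 = 93.89°.
Going east by 93.89° from +96.33° passes through 180° before reaching -169.78°.

Yes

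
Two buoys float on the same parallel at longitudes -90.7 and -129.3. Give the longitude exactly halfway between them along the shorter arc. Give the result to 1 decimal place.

-110.0°

Signed shortest Δλ from -90.7° to -129.3° is -38.6°.
Midpoint longitude = -90.7° + (-38.6°)/2 = -90.7° − 19.3° = -110.0°.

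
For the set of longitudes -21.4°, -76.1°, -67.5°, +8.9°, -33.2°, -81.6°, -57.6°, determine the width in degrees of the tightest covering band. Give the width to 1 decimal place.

Sort the longitudes: -81.6°, -76.1°, -67.5°, -57.6°, -33.2°, -21.4°, +8.9°.
Eastward gaps between consecutive values (wrapping around): 5.5°, 8.6°, 9.9°, 24.4°, 11.8°, 30.3°, 269.5°.
Largest gap = 269.5° ⇒ minimal covering band is its complement: 360° − 269.5° = 90.5°.
Band runs from -81.6° eastward to +8.9°.

90.5°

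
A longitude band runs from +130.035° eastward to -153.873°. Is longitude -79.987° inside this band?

Band width going east from +130.035° to -153.873°: ((-153.873 − 130.035) mod 360) = 76.092°.
Offset of -79.987° east of the west edge: ((-79.987 − 130.035) mod 360) = 149.978°.
149.978° > 76.092° ⇒ outside.

No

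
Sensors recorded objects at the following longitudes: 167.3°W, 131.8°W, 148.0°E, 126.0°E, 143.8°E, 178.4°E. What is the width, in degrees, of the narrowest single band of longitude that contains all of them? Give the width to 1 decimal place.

Sort the longitudes: -167.3°, -131.8°, +126.0°, +143.8°, +148.0°, +178.4°.
Eastward gaps between consecutive values (wrapping around): 35.5°, 257.8°, 17.8°, 4.2°, 30.4°, 14.3°.
Largest gap = 257.8° ⇒ minimal covering band is its complement: 360° − 257.8° = 102.2°.
Band runs from +126.0° eastward to -131.8°, crossing the antimeridian.

102.2°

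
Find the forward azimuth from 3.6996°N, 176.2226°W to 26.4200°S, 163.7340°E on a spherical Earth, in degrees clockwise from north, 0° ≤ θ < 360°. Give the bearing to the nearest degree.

Δλ = 163.7340 − -176.2226 = 339.9566°; wrapped into (−180°, 180°]: -20.0434°.
θ = atan2( sin Δλ · cos φ₂ , cos φ₁ · sin φ₂ − sin φ₁ · cos φ₂ · cos Δλ )
  = atan2(-0.30694, -0.49831) = -148.369° → normalised to [0°, 360°): 211.631°.

212°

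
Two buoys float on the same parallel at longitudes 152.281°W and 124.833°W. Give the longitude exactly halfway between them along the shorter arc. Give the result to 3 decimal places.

Signed shortest Δλ from -152.281° to -124.833° is +27.448°.
Midpoint longitude = -152.281° + (+27.448°)/2 = -152.281° + 13.724° = -138.557°.

138.557°W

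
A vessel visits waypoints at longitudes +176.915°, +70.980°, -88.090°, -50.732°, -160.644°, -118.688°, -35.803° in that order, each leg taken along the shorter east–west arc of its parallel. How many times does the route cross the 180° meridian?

0

Leg 1: +176.915° → +70.980°, shortest Δλ = -105.935° (west) — does not cross 180°.
Leg 2: +70.980° → -88.090°, shortest Δλ = -159.07° (west) — does not cross 180°.
Leg 3: -88.090° → -50.732°, shortest Δλ = 37.358° (east) — does not cross 180°.
Leg 4: -50.732° → -160.644°, shortest Δλ = -109.912° (west) — does not cross 180°.
Leg 5: -160.644° → -118.688°, shortest Δλ = 41.956° (east) — does not cross 180°.
Leg 6: -118.688° → -35.803°, shortest Δλ = 82.885° (east) — does not cross 180°.
Total crossings: 0.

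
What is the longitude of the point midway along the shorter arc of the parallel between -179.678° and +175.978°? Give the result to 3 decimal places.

Signed shortest Δλ from -179.678° to +175.978° is -4.344°.
Midpoint longitude = -179.678° + (-4.344°)/2 = -179.678° − 2.172° = -181.850°.
Normalise into (−180°, 180°]: +178.150°.
(The naïve average (-179.678 + +175.978)/2 = -1.85° is on the wrong side of the globe.)

+178.150°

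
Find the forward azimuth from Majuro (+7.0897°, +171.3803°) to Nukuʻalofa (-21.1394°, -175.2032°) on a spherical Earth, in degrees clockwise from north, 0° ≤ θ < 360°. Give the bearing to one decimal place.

Δλ = -175.2032 − 171.3803 = -346.5835°; wrapped into (−180°, 180°]: 13.4165°.
θ = atan2( sin Δλ · cos φ₂ , cos φ₁ · sin φ₂ − sin φ₁ · cos φ₂ · cos Δλ )
  = atan2(0.21641, -0.46986) = 155.269° → normalised to [0°, 360°): 155.269°.

155.3°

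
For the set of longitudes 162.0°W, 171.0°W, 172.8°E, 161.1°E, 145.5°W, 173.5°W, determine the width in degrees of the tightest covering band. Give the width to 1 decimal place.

53.4°

Sort the longitudes: -173.5°, -171.0°, -162.0°, -145.5°, +161.1°, +172.8°.
Eastward gaps between consecutive values (wrapping around): 2.5°, 9.0°, 16.5°, 306.6°, 11.7°, 13.7°.
Largest gap = 306.6° ⇒ minimal covering band is its complement: 360° − 306.6° = 53.4°.
Band runs from +161.1° eastward to -145.5°, crossing the antimeridian.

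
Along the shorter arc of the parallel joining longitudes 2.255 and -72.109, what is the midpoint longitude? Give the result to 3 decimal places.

Signed shortest Δλ from +2.255° to -72.109° is -74.364°.
Midpoint longitude = +2.255° + (-74.364°)/2 = +2.255° − 37.182° = -34.927°.

-34.927°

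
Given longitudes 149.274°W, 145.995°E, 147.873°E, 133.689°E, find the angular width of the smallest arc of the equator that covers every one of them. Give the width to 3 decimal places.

Sort the longitudes: -149.274°, +133.689°, +145.995°, +147.873°.
Eastward gaps between consecutive values (wrapping around): 282.963°, 12.306°, 1.878°, 62.853°.
Largest gap = 282.963° ⇒ minimal covering band is its complement: 360° − 282.963° = 77.037°.
Band runs from +133.689° eastward to -149.274°, crossing the antimeridian.

77.037°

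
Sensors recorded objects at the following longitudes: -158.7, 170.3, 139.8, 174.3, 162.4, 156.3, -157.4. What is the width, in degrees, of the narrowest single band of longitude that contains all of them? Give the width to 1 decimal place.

Sort the longitudes: -158.7°, -157.4°, +139.8°, +156.3°, +162.4°, +170.3°, +174.3°.
Eastward gaps between consecutive values (wrapping around): 1.3°, 297.2°, 16.5°, 6.1°, 7.9°, 4.0°, 27.0°.
Largest gap = 297.2° ⇒ minimal covering band is its complement: 360° − 297.2° = 62.8°.
Band runs from +139.8° eastward to -157.4°, crossing the antimeridian.

62.8°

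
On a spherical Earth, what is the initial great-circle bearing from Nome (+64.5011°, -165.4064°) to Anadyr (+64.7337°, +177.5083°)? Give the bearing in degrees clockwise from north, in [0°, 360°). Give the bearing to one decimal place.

Δλ = 177.5083 − -165.4064 = 342.9147°; wrapped into (−180°, 180°]: -17.0853°.
θ = atan2( sin Δλ · cos φ₂ , cos φ₁ · sin φ₂ − sin φ₁ · cos φ₂ · cos Δλ )
  = atan2(-0.12540, 0.02106) = -80.466° → normalised to [0°, 360°): 279.534°.

279.5°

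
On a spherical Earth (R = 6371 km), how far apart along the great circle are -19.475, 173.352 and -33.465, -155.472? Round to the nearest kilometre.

Δλ = -155.472 − 173.352 = -328.824°; wrapped into (−180°, 180°]: 31.176°.
Δφ = -33.465 − -19.475 = -13.990°.
a = sin²(Δφ/2) + cos φ₁ · cos φ₂ · sin²(Δλ/2) = 0.071623.
c = 2·atan2(√a, √(1−a)) = 0.54186 rad → d = 6371·c ≈ 3452.16 km.

3452 km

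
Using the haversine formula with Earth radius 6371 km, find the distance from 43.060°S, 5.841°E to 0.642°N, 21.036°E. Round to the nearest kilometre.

Δλ = 21.036 − 5.841 = 15.195°.
Δφ = 0.642 − -43.060 = 43.702°.
a = sin²(Δφ/2) + cos φ₁ · cos φ₂ · sin²(Δλ/2) = 0.151299.
c = 2·atan2(√a, √(1−a)) = 0.79903 rad → d = 6371·c ≈ 5090.63 km.

5091 km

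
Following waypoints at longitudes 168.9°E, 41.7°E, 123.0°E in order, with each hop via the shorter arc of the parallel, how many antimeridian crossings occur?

0

Leg 1: +168.9° → +41.7°, shortest Δλ = -127.2° (west) — does not cross 180°.
Leg 2: +41.7° → +123.0°, shortest Δλ = 81.3° (east) — does not cross 180°.
Total crossings: 0.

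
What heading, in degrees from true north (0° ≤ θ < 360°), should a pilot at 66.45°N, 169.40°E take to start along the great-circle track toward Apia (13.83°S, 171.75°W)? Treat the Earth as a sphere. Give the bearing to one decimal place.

Δλ = -171.75 − 169.40 = -341.15°; wrapped into (−180°, 180°]: 18.85°.
θ = atan2( sin Δλ · cos φ₂ , cos φ₁ · sin φ₂ − sin φ₁ · cos φ₂ · cos Δλ )
  = atan2(0.31373, -0.93790) = 161.505° → normalised to [0°, 360°): 161.505°.

161.5°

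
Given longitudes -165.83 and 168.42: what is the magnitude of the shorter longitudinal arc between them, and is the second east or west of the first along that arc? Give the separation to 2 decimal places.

25.75° west

Raw difference: 168.42 − -165.83 = 334.25°.
Normalise into (−180°, 180°]: 334.25° − 360° = -25.75°.
Negative ⇒ the second point lies to the west; separation 25.75°.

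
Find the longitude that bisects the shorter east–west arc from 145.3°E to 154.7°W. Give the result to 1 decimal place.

175.3°E

Signed shortest Δλ from +145.3° to -154.7° is +60.0°.
Midpoint longitude = +145.3° + (+60.0°)/2 = +145.3° + 30.0° = +175.3°.
(The naïve average (+145.3 + -154.7)/2 = -4.7° is on the wrong side of the globe.)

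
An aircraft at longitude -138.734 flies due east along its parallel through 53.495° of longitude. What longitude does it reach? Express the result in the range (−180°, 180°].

-85.239°

Start at -138.734°; shift +53.495° → -85.239°.
-85.239° already lies in (−180°, 180°].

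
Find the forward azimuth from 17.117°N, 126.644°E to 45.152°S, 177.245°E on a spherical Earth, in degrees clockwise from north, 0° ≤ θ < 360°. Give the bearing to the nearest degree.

146°

Δλ = 177.245 − 126.644 = 50.601°.
θ = atan2( sin Δλ · cos φ₂ , cos φ₁ · sin φ₂ − sin φ₁ · cos φ₂ · cos Δλ )
  = atan2(0.54496, -0.80932) = 146.045° → normalised to [0°, 360°): 146.045°.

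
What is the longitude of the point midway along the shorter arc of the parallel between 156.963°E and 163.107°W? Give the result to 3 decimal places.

176.928°E

Signed shortest Δλ from +156.963° to -163.107° is +39.930°.
Midpoint longitude = +156.963° + (+39.930°)/2 = +156.963° + 19.965° = +176.928°.
(The naïve average (+156.963 + -163.107)/2 = -3.072° is on the wrong side of the globe.)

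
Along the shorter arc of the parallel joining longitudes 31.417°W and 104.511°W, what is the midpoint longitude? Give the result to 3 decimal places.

Signed shortest Δλ from -31.417° to -104.511° is -73.094°.
Midpoint longitude = -31.417° + (-73.094°)/2 = -31.417° − 36.547° = -67.964°.

67.964°W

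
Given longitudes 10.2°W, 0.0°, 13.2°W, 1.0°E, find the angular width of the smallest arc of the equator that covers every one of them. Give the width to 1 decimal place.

Sort the longitudes: -13.2°, -10.2°, +0.0°, +1.0°.
Eastward gaps between consecutive values (wrapping around): 3.0°, 10.2°, 1.0°, 345.8°.
Largest gap = 345.8° ⇒ minimal covering band is its complement: 360° − 345.8° = 14.2°.
Band runs from -13.2° eastward to +1.0°.

14.2°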